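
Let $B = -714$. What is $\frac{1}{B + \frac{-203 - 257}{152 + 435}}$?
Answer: $- \frac{587}{419578} \approx -0.001399$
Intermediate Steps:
$\frac{1}{B + \frac{-203 - 257}{152 + 435}} = \frac{1}{-714 + \frac{-203 - 257}{152 + 435}} = \frac{1}{-714 - \frac{460}{587}} = \frac{1}{- \frac{419578}{587}} = - \frac{587}{419578}$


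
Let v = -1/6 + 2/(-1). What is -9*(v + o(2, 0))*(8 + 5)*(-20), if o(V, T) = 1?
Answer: -2730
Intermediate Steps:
v = -13/6 (v = -1*1/6 + 2*(-1) = -1/6 - 2 = -13/6 ≈ -2.1667)
-9*(v + o(2, 0))*(8 + 5)*(-20) = -9*(-13/6 + 1)*(8 + 5)*(-20) = -(-21)*13/2*(-20) = -9*(-91/6)*(-20) = (273/2)*(-20) = -2730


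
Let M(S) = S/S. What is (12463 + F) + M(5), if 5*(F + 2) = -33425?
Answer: 5777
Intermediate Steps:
F = -6687 (F = -2 + (⅕)*(-33425) = -2 - 6685 = -6687)
M(S) = 1
(12463 + F) + M(5) = (12463 - 6687) + 1 = 5776 + 1 = 5777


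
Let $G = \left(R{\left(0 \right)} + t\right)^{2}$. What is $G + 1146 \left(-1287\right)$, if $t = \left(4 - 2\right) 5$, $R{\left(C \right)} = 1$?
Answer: $-1474781$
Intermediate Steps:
$t = 10$ ($t = 2 \cdot 5 = 10$)
$G = 121$ ($G = \left(1 + 10\right)^{2} = 11^{2} = 121$)
$G + 1146 \left(-1287\right) = 121 + 1146 \left(-1287\right) = 121 - 1474902 = -1474781$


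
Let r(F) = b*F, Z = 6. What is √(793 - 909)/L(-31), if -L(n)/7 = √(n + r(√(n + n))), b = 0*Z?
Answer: -2*√899/217 ≈ -0.27634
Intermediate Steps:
b = 0 (b = 0*6 = 0)
r(F) = 0 (r(F) = 0*F = 0)
L(n) = -7*√n (L(n) = -7*√(n + 0) = -7*√n)
√(793 - 909)/L(-31) = √(793 - 909)/((-7*I*√31)) = √(-116)/((-7*I*√31)) = (2*I*√29)/((-7*I*√31)) = (2*I*√29)*(I*√31/217) = -2*√899/217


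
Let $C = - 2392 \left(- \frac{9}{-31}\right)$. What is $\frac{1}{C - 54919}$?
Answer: $- \frac{31}{1724017} \approx -1.7981 \cdot 10^{-5}$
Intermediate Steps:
$C = - \frac{21528}{31}$ ($C = - 2392 \left(\left(-9\right) \left(- \frac{1}{31}\right)\right) = \left(-2392\right) \frac{9}{31} = - \frac{21528}{31} \approx -694.45$)
$\frac{1}{C - 54919} = \frac{1}{- \frac{21528}{31} - 54919} = \frac{1}{- \frac{1724017}{31}} = - \frac{31}{1724017}$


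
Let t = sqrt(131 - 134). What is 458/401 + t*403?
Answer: 458/401 + 403*I*sqrt(3) ≈ 1.1421 + 698.02*I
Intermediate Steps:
t = I*sqrt(3) (t = sqrt(-3) = I*sqrt(3) ≈ 1.732*I)
458/401 + t*403 = 458/401 + (I*sqrt(3))*403 = 458*(1/401) + 403*I*sqrt(3) = 458/401 + 403*I*sqrt(3)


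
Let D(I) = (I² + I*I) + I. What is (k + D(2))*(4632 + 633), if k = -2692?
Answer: -14120730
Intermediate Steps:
D(I) = I + 2*I² (D(I) = (I² + I²) + I = 2*I² + I = I + 2*I²)
(k + D(2))*(4632 + 633) = (-2692 + 2*(1 + 2*2))*(4632 + 633) = (-2692 + 2*(1 + 4))*5265 = (-2692 + 2*5)*5265 = (-2692 + 10)*5265 = -2682*5265 = -14120730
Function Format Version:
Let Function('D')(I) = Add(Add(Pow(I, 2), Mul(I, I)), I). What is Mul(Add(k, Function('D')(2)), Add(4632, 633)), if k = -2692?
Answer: -14120730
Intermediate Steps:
Function('D')(I) = Add(I, Mul(2, Pow(I, 2))) (Function('D')(I) = Add(Add(Pow(I, 2), Pow(I, 2)), I) = Add(Mul(2, Pow(I, 2)), I) = Add(I, Mul(2, Pow(I, 2))))
Mul(Add(k, Function('D')(2)), Add(4632, 633)) = Mul(Add(-2692, Mul(2, Add(1, Mul(2, 2)))), Add(4632, 633)) = Mul(Add(-2692, Mul(2, Add(1, 4))), 5265) = Mul(Add(-2692, Mul(2, 5)), 5265) = Mul(Add(-2692, 10), 5265) = Mul(-2682, 5265) = -14120730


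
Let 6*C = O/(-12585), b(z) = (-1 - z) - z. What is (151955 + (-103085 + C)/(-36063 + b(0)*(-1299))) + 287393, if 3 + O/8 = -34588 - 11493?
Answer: 576654652927199/1312514820 ≈ 4.3935e+5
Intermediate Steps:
O = -368672 (O = -24 + 8*(-34588 - 11493) = -24 + 8*(-46081) = -24 - 368648 = -368672)
b(z) = -1 - 2*z
C = 184336/37755 (C = (-368672/(-12585))/6 = (-368672*(-1/12585))/6 = (1/6)*(368672/12585) = 184336/37755 ≈ 4.8824)
(151955 + (-103085 + C)/(-36063 + b(0)*(-1299))) + 287393 = (151955 + (-103085 + 184336/37755)/(-36063 + (-1 - 2*0)*(-1299))) + 287393 = (151955 - 3891789839/(37755*(-36063 + (-1 + 0)*(-1299)))) + 287393 = (151955 - 3891789839/(37755*(-36063 - 1*(-1299)))) + 287393 = (151955 - 3891789839/(37755*(-36063 + 1299))) + 287393 = (151955 - 3891789839/37755/(-34764)) + 287393 = (151955 - 3891789839/37755*(-1/34764)) + 287393 = (151955 + 3891789839/1312514820) + 287393 = 199447081262939/1312514820 + 287393 = 576654652927199/1312514820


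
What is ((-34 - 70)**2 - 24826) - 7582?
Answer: -21592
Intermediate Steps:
((-34 - 70)**2 - 24826) - 7582 = ((-104)**2 - 24826) - 7582 = (10816 - 24826) - 7582 = -14010 - 7582 = -21592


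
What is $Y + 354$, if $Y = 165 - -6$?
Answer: $525$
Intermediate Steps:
$Y = 171$ ($Y = 165 + 6 = 171$)
$Y + 354 = 171 + 354 = 525$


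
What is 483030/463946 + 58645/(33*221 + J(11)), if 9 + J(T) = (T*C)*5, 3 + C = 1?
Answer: 15336685195/1664174302 ≈ 9.2158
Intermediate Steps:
C = -2 (C = -3 + 1 = -2)
J(T) = -9 - 10*T (J(T) = -9 + (T*(-2))*5 = -9 - 2*T*5 = -9 - 10*T)
483030/463946 + 58645/(33*221 + J(11)) = 483030/463946 + 58645/(33*221 + (-9 - 10*11)) = 483030*(1/463946) + 58645/(7293 + (-9 - 110)) = 241515/231973 + 58645/(7293 - 119) = 241515/231973 + 58645/7174 = 15336685195/1664174302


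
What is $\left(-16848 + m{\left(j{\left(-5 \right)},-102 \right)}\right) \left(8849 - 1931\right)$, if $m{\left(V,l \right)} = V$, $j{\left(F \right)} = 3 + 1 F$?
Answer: $-116568300$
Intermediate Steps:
$j{\left(F \right)} = 3 + F$
$\left(-16848 + m{\left(j{\left(-5 \right)},-102 \right)}\right) \left(8849 - 1931\right) = \left(-16848 + \left(3 - 5\right)\right) \left(8849 - 1931\right) = \left(-16848 - 2\right) 6918 = \left(-16850\right) 6918 = -116568300$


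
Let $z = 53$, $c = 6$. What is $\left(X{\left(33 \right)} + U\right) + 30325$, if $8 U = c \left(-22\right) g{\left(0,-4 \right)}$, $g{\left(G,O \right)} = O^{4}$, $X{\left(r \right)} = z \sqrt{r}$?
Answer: $26101 + 53 \sqrt{33} \approx 26405.0$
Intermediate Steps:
$X{\left(r \right)} = 53 \sqrt{r}$
$U = -4224$ ($U = \frac{6 \left(-22\right) \left(-4\right)^{4}}{8} = \frac{\left(-132\right) 256}{8} = \frac{1}{8} \left(-33792\right) = -4224$)
$\left(X{\left(33 \right)} + U\right) + 30325 = \left(53 \sqrt{33} - 4224\right) + 30325 = \left(-4224 + 53 \sqrt{33}\right) + 30325 = 26101 + 53 \sqrt{33}$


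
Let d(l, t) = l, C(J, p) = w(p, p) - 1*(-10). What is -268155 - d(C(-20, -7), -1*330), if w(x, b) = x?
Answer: -268158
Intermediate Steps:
C(J, p) = 10 + p (C(J, p) = p - 1*(-10) = p + 10 = 10 + p)
-268155 - d(C(-20, -7), -1*330) = -268155 - (10 - 7) = -268155 - 1*3 = -268155 - 3 = -268158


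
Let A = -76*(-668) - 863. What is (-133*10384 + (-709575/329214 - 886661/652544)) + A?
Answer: -47661810458238121/35804436736 ≈ -1.3312e+6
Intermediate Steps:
A = 49905 (A = 50768 - 863 = 49905)
(-133*10384 + (-709575/329214 - 886661/652544)) + A = (-133*10384 + (-709575/329214 - 886661/652544)) + 49905 = (-1381072 + (-709575*1/329214 - 886661*1/652544)) + 49905 = (-1381072 + (-236525/109738 - 886661/652544)) + 49905 = (-1381072 - 125821687209/35804436736) + 49905 = -49448630873548201/35804436736 + 49905 = -47661810458238121/35804436736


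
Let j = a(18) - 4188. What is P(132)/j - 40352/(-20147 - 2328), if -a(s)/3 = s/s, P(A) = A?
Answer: 5034804/2854325 ≈ 1.7639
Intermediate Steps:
a(s) = -3 (a(s) = -3*s/s = -3*1 = -3)
j = -4191 (j = -3 - 4188 = -4191)
P(132)/j - 40352/(-20147 - 2328) = 132/(-4191) - 40352/(-20147 - 2328) = 132*(-1/4191) - 40352/(-22475) = -4/127 - 40352*(-1/22475) = -4/127 + 40352/22475 = 5034804/2854325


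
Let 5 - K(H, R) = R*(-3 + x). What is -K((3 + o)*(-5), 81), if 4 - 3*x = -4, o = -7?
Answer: -32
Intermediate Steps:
x = 8/3 (x = 4/3 - ⅓*(-4) = 4/3 + 4/3 = 8/3 ≈ 2.6667)
K(H, R) = 5 + R/3 (K(H, R) = 5 - R*(-3 + 8/3) = 5 - R*(-1)/3 = 5 - (-1)*R/3 = 5 + R/3)
-K((3 + o)*(-5), 81) = -(5 + (⅓)*81) = -(5 + 27) = -1*32 = -32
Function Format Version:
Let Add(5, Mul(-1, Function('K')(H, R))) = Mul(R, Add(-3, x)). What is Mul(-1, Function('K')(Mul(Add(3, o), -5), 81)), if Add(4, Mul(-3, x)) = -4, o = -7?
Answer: -32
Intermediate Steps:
x = Rational(8, 3) (x = Add(Rational(4, 3), Mul(Rational(-1, 3), -4)) = Add(Rational(4, 3), Rational(4, 3)) = Rational(8, 3) ≈ 2.6667)
Function('K')(H, R) = Add(5, Mul(Rational(1, 3), R)) (Function('K')(H, R) = Add(5, Mul(-1, Mul(R, Add(-3, Rational(8, 3))))) = Add(5, Mul(-1, Mul(R, Rational(-1, 3)))) = Add(5, Mul(-1, Mul(Rational(-1, 3), R))) = Add(5, Mul(Rational(1, 3), R)))
Mul(-1, Function('K')(Mul(Add(3, o), -5), 81)) = Mul(-1, Add(5, Mul(Rational(1, 3), 81))) = Mul(-1, Add(5, 27)) = Mul(-1, 32) = -32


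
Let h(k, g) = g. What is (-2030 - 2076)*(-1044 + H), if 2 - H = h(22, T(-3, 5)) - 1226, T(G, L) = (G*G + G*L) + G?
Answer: -792458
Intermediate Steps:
T(G, L) = G + G² + G*L (T(G, L) = (G² + G*L) + G = G + G² + G*L)
H = 1237 (H = 2 - (-3*(1 - 3 + 5) - 1226) = 2 - (-3*3 - 1226) = 2 - (-9 - 1226) = 2 - 1*(-1235) = 2 + 1235 = 1237)
(-2030 - 2076)*(-1044 + H) = (-2030 - 2076)*(-1044 + 1237) = -4106*193 = -792458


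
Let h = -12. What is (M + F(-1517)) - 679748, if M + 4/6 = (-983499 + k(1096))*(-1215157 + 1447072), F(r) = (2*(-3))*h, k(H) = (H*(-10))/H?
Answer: -684273508235/3 ≈ -2.2809e+11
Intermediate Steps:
k(H) = -10 (k(H) = (-10*H)/H = -10)
F(r) = 72 (F(r) = (2*(-3))*(-12) = -6*(-12) = 72)
M = -684271469207/3 (M = -2/3 + (-983499 - 10)*(-1215157 + 1447072) = -2/3 - 983509*231915 = -2/3 - 228090489735 = -684271469207/3 ≈ -2.2809e+11)
(M + F(-1517)) - 679748 = (-684271469207/3 + 72) - 679748 = -684271468991/3 - 679748 = -684273508235/3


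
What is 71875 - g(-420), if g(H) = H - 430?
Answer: 72725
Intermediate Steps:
g(H) = -430 + H
71875 - g(-420) = 71875 - (-430 - 420) = 71875 - 1*(-850) = 71875 + 850 = 72725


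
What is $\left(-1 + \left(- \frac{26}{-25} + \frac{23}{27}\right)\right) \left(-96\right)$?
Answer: $- \frac{19264}{225} \approx -85.618$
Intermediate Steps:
$\left(-1 + \left(- \frac{26}{-25} + \frac{23}{27}\right)\right) \left(-96\right) = \left(-1 + \left(\left(-26\right) \left(- \frac{1}{25}\right) + 23 \cdot \frac{1}{27}\right)\right) \left(-96\right) = \left(-1 + \left(\frac{26}{25} + \frac{23}{27}\right)\right) \left(-96\right) = \left(-1 + \frac{1277}{675}\right) \left(-96\right) = \frac{602}{675} \left(-96\right) = - \frac{19264}{225}$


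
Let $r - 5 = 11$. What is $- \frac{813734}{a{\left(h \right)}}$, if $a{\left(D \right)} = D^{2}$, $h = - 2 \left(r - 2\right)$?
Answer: $- \frac{406867}{392} \approx -1037.9$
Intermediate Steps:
$r = 16$ ($r = 5 + 11 = 16$)
$h = -28$ ($h = - 2 \left(16 - 2\right) = \left(-2\right) 14 = -28$)
$- \frac{813734}{a{\left(h \right)}} = - \frac{813734}{\left(-28\right)^{2}} = - \frac{813734}{784} = \left(-813734\right) \frac{1}{784} = - \frac{406867}{392}$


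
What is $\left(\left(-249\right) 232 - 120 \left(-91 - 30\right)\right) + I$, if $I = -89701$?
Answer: $-132949$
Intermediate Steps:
$\left(\left(-249\right) 232 - 120 \left(-91 - 30\right)\right) + I = \left(\left(-249\right) 232 - 120 \left(-91 - 30\right)\right) - 89701 = \left(-57768 - -14520\right) - 89701 = \left(-57768 + 14520\right) - 89701 = -43248 - 89701 = -132949$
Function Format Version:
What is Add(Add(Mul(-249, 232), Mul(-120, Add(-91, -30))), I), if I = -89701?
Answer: -132949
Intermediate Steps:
Add(Add(Mul(-249, 232), Mul(-120, Add(-91, -30))), I) = Add(Add(Mul(-249, 232), Mul(-120, Add(-91, -30))), -89701) = Add(Add(-57768, Mul(-120, -121)), -89701) = Add(Add(-57768, 14520), -89701) = Add(-43248, -89701) = -132949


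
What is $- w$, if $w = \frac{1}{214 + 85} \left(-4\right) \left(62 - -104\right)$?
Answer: $\frac{664}{299} \approx 2.2207$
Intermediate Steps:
$w = - \frac{664}{299}$ ($w = \frac{1}{299} \left(-4\right) \left(62 + 104\right) = \frac{1}{299} \left(-4\right) 166 = \left(- \frac{4}{299}\right) 166 = - \frac{664}{299} \approx -2.2207$)
$- w = \left(-1\right) \left(- \frac{664}{299}\right) = \frac{664}{299}$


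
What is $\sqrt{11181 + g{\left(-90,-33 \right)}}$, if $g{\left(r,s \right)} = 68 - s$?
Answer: $\sqrt{11282} \approx 106.22$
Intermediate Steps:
$\sqrt{11181 + g{\left(-90,-33 \right)}} = \sqrt{11181 + \left(68 - -33\right)} = \sqrt{11181 + \left(68 + 33\right)} = \sqrt{11181 + 101} = \sqrt{11282}$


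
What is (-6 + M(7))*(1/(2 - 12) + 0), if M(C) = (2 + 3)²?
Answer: -19/10 ≈ -1.9000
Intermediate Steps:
M(C) = 25 (M(C) = 5² = 25)
(-6 + M(7))*(1/(2 - 12) + 0) = (-6 + 25)*(1/(2 - 12) + 0) = 19*(1/(-10) + 0) = 19*(-⅒ + 0) = 19*(-⅒) = -19/10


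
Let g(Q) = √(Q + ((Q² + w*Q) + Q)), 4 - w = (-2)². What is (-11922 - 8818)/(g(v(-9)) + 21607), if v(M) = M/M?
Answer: -224064590/233431223 + 10370*√3/233431223 ≈ -0.95980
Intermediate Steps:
w = 0 (w = 4 - 1*(-2)² = 4 - 1*4 = 4 - 4 = 0)
v(M) = 1
g(Q) = √(Q² + 2*Q) (g(Q) = √(Q + ((Q² + 0*Q) + Q)) = √(Q + ((Q² + 0) + Q)) = √(Q + (Q² + Q)) = √(Q + (Q + Q²)) = √(Q² + 2*Q))
(-11922 - 8818)/(g(v(-9)) + 21607) = (-11922 - 8818)/(√(1*(2 + 1)) + 21607) = -20740/(√(1*3) + 21607) = -20740/(√3 + 21607) = -20740/(21607 + √3)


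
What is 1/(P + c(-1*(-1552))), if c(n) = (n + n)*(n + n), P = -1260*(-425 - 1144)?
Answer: 1/11611756 ≈ 8.6120e-8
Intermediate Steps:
P = 1976940 (P = -1260*(-1569) = 1976940)
c(n) = 4*n² (c(n) = (2*n)*(2*n) = 4*n²)
1/(P + c(-1*(-1552))) = 1/(1976940 + 4*(-1*(-1552))²) = 1/(1976940 + 4*1552²) = 1/(1976940 + 4*2408704) = 1/(1976940 + 9634816) = 1/11611756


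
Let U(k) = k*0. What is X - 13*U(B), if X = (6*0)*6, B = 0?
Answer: 0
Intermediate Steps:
U(k) = 0
X = 0 (X = 0*6 = 0)
X - 13*U(B) = 0 - 13*0 = 0 + 0 = 0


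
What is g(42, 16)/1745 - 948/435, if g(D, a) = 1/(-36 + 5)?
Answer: -3418833/1568755 ≈ -2.1793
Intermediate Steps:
g(D, a) = -1/31 (g(D, a) = 1/(-31) = -1/31)
g(42, 16)/1745 - 948/435 = -1/31/1745 - 948/435 = -1/31*1/1745 - 948*1/435 = -1/54095 - 316/145 = -3418833/1568755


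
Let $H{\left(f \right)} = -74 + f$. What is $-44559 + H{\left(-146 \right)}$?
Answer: $-44779$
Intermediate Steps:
$-44559 + H{\left(-146 \right)} = -44559 - 220 = -44779$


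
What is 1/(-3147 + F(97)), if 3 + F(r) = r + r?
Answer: -1/2956 ≈ -0.00033830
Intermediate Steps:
F(r) = -3 + 2*r (F(r) = -3 + (r + r) = -3 + 2*r)
1/(-3147 + F(97)) = 1/(-3147 + (-3 + 2*97)) = 1/(-3147 + (-3 + 194)) = 1/(-3147 + 191) = 1/(-2956) = -1/2956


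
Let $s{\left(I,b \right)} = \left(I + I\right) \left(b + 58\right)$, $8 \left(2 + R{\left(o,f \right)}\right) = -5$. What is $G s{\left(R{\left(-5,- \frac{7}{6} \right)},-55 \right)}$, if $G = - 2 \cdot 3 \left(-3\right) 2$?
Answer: $-567$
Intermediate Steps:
$R{\left(o,f \right)} = - \frac{21}{8}$ ($R{\left(o,f \right)} = -2 + \frac{1}{8} \left(-5\right) = -2 - \frac{5}{8} = - \frac{21}{8}$)
$s{\left(I,b \right)} = 2 I \left(58 + b\right)$
$G = 36$ ($G = \left(-2\right) \left(-9\right) 2 = 18 \cdot 2 = 36$)
$G s{\left(R{\left(-5,- \frac{7}{6} \right)},-55 \right)} = 36 \cdot 2 \left(- \frac{21}{8}\right) \left(58 - 55\right) = 36 \cdot 2 \left(- \frac{21}{8}\right) 3 = 36 \left(- \frac{63}{4}\right) = -567$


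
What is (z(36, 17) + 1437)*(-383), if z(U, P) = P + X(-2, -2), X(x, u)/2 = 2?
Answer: -558414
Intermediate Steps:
X(x, u) = 4 (X(x, u) = 2*2 = 4)
z(U, P) = 4 + P (z(U, P) = P + 4 = 4 + P)
(z(36, 17) + 1437)*(-383) = ((4 + 17) + 1437)*(-383) = (21 + 1437)*(-383) = 1458*(-383) = -558414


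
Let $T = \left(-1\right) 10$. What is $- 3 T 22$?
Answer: $660$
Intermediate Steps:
$T = -10$
$- 3 T 22 = \left(-3\right) \left(-10\right) 22 = 30 \cdot 22 = 660$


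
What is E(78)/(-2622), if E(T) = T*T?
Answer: -1014/437 ≈ -2.3204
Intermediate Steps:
E(T) = T**2
E(78)/(-2622) = 78**2/(-2622) = 6084*(-1/2622) = -1014/437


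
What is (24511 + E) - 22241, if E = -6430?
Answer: -4160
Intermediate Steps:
(24511 + E) - 22241 = (24511 - 6430) - 22241 = 18081 - 22241 = -4160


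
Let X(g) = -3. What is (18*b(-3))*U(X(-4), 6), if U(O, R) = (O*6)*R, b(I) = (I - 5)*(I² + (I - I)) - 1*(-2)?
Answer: 136080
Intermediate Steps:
b(I) = 2 + I²*(-5 + I) (b(I) = (-5 + I)*(I² + 0) + 2 = (-5 + I)*I² + 2 = I²*(-5 + I) + 2 = 2 + I²*(-5 + I))
U(O, R) = 6*O*R (U(O, R) = (6*O)*R = 6*O*R)
(18*b(-3))*U(X(-4), 6) = (18*(2 + (-3)³ - 5*(-3)²))*(6*(-3)*6) = (18*(2 - 27 - 5*9))*(-108) = (18*(2 - 27 - 45))*(-108) = (18*(-70))*(-108) = -1260*(-108) = 136080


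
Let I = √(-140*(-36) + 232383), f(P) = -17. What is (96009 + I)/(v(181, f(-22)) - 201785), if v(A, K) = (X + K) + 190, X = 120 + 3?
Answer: -32003/67163 - √237423/201489 ≈ -0.47892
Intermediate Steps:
X = 123
v(A, K) = 313 + K (v(A, K) = (123 + K) + 190 = 313 + K)
I = √237423 (I = √(5040 + 232383) = √237423 ≈ 487.26)
(96009 + I)/(v(181, f(-22)) - 201785) = (96009 + √237423)/((313 - 17) - 201785) = (96009 + √237423)/(296 - 201785) = (96009 + √237423)/(-201489) = (96009 + √237423)*(-1/201489) = -32003/67163 - √237423/201489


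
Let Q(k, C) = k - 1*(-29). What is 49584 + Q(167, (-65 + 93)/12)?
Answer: 49780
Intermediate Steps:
Q(k, C) = 29 + k (Q(k, C) = k + 29 = 29 + k)
49584 + Q(167, (-65 + 93)/12) = 49584 + (29 + 167) = 49584 + 196 = 49780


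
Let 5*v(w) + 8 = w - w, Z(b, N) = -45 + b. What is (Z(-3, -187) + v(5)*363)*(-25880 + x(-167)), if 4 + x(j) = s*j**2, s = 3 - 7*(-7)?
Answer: -4478137536/5 ≈ -8.9563e+8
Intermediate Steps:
v(w) = -8/5 (v(w) = -8/5 + (w - w)/5 = -8/5 + (1/5)*0 = -8/5 + 0 = -8/5)
s = 52 (s = 3 + 49 = 52)
x(j) = -4 + 52*j**2
(Z(-3, -187) + v(5)*363)*(-25880 + x(-167)) = ((-45 - 3) - 8/5*363)*(-25880 + (-4 + 52*(-167)**2)) = (-48 - 2904/5)*(-25880 + (-4 + 52*27889)) = -3144*(-25880 + (-4 + 1450228))/5 = -3144*(-25880 + 1450224)/5 = -3144/5*1424344 = -4478137536/5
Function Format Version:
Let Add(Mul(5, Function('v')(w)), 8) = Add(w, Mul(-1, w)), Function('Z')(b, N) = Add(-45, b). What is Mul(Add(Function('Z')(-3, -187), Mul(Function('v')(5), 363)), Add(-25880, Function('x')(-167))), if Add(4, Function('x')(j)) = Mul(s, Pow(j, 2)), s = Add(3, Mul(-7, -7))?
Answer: Rational(-4478137536, 5) ≈ -8.9563e+8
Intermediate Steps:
Function('v')(w) = Rational(-8, 5) (Function('v')(w) = Add(Rational(-8, 5), Mul(Rational(1, 5), Add(w, Mul(-1, w)))) = Add(Rational(-8, 5), Mul(Rational(1, 5), 0)) = Add(Rational(-8, 5), 0) = Rational(-8, 5))
s = 52 (s = Add(3, 49) = 52)
Function('x')(j) = Add(-4, Mul(52, Pow(j, 2)))
Mul(Add(Function('Z')(-3, -187), Mul(Function('v')(5), 363)), Add(-25880, Function('x')(-167))) = Mul(Add(Add(-45, -3), Mul(Rational(-8, 5), 363)), Add(-25880, Add(-4, Mul(52, Pow(-167, 2))))) = Mul(Add(-48, Rational(-2904, 5)), Add(-25880, Add(-4, Mul(52, 27889)))) = Mul(Rational(-3144, 5), Add(-25880, Add(-4, 1450228))) = Mul(Rational(-3144, 5), Add(-25880, 1450224)) = Mul(Rational(-3144, 5), 1424344) = Rational(-4478137536, 5)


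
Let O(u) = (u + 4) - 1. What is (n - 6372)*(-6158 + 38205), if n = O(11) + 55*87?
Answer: -50409931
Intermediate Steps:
O(u) = 3 + u (O(u) = (4 + u) - 1 = 3 + u)
n = 4799 (n = (3 + 11) + 55*87 = 14 + 4785 = 4799)
(n - 6372)*(-6158 + 38205) = (4799 - 6372)*(-6158 + 38205) = -1573*32047 = -50409931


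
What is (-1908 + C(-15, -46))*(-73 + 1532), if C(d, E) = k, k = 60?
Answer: -2696232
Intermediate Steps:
C(d, E) = 60
(-1908 + C(-15, -46))*(-73 + 1532) = (-1908 + 60)*(-73 + 1532) = -1848*1459 = -2696232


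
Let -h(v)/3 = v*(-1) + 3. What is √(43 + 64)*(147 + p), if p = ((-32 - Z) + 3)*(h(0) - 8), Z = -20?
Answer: 300*√107 ≈ 3103.2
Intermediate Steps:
h(v) = -9 + 3*v (h(v) = -3*(v*(-1) + 3) = -3*(-v + 3) = -3*(3 - v) = -9 + 3*v)
p = 153 (p = ((-32 - 1*(-20)) + 3)*((-9 + 3*0) - 8) = ((-32 + 20) + 3)*((-9 + 0) - 8) = (-12 + 3)*(-9 - 8) = -9*(-17) = 153)
√(43 + 64)*(147 + p) = √(43 + 64)*(147 + 153) = √107*300 = 300*√107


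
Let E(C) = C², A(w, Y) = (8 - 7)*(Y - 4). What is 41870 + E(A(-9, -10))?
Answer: 42066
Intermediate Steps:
A(w, Y) = -4 + Y (A(w, Y) = 1*(-4 + Y) = -4 + Y)
41870 + E(A(-9, -10)) = 41870 + (-4 - 10)² = 41870 + (-14)² = 41870 + 196 = 42066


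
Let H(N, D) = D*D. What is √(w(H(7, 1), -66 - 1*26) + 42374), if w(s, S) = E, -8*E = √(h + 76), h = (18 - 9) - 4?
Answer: √677966/4 ≈ 205.85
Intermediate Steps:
H(N, D) = D²
h = 5 (h = 9 - 4 = 5)
E = -9/8 (E = -√(5 + 76)/8 = -√81/8 = -⅛*9 = -9/8 ≈ -1.1250)
w(s, S) = -9/8
√(w(H(7, 1), -66 - 1*26) + 42374) = √(-9/8 + 42374) = √(338983/8) = √677966/4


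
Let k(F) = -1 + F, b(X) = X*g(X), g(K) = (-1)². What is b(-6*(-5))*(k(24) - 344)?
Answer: -9630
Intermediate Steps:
g(K) = 1
b(X) = X (b(X) = X*1 = X)
b(-6*(-5))*(k(24) - 344) = (-6*(-5))*((-1 + 24) - 344) = 30*(23 - 344) = 30*(-321) = -9630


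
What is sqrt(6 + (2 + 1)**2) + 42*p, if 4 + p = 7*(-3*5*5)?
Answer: -22218 + sqrt(15) ≈ -22214.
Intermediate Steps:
p = -529 (p = -4 + 7*(-3*5*5) = -4 + 7*(-15*5) = -4 + 7*(-75) = -4 - 525 = -529)
sqrt(6 + (2 + 1)**2) + 42*p = sqrt(6 + (2 + 1)**2) + 42*(-529) = sqrt(6 + 3**2) - 22218 = sqrt(6 + 9) - 22218 = sqrt(15) - 22218 = -22218 + sqrt(15)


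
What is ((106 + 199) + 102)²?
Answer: 165649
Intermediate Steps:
((106 + 199) + 102)² = (305 + 102)² = 407² = 165649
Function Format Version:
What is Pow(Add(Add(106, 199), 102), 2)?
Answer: 165649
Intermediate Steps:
Pow(Add(Add(106, 199), 102), 2) = Pow(Add(305, 102), 2) = Pow(407, 2) = 165649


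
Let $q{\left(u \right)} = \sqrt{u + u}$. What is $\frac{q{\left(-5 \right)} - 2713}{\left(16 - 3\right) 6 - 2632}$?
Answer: $\frac{2713}{2554} - \frac{i \sqrt{10}}{2554} \approx 1.0623 - 0.0012382 i$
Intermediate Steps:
$q{\left(u \right)} = \sqrt{2} \sqrt{u}$ ($q{\left(u \right)} = \sqrt{2 u} = \sqrt{2} \sqrt{u}$)
$\frac{q{\left(-5 \right)} - 2713}{\left(16 - 3\right) 6 - 2632} = \frac{\sqrt{2} \sqrt{-5} - 2713}{\left(16 - 3\right) 6 - 2632} = \frac{\sqrt{2} i \sqrt{5} - 2713}{13 \cdot 6 - 2632} = \frac{i \sqrt{10} - 2713}{78 - 2632} = \frac{-2713 + i \sqrt{10}}{-2554} = \left(-2713 + i \sqrt{10}\right) \left(- \frac{1}{2554}\right) = \frac{2713}{2554} - \frac{i \sqrt{10}}{2554}$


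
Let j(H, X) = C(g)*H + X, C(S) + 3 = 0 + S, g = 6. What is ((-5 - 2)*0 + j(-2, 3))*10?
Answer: -30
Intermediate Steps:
C(S) = -3 + S (C(S) = -3 + (0 + S) = -3 + S)
j(H, X) = X + 3*H (j(H, X) = (-3 + 6)*H + X = 3*H + X = X + 3*H)
((-5 - 2)*0 + j(-2, 3))*10 = ((-5 - 2)*0 + (3 + 3*(-2)))*10 = (-7*0 + (3 - 6))*10 = (0 - 3)*10 = -3*10 = -30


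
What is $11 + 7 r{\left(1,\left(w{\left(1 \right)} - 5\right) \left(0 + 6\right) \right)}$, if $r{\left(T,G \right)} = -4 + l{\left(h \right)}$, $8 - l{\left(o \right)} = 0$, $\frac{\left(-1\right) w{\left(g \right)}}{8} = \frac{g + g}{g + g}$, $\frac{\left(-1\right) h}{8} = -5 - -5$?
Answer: $39$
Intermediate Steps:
$h = 0$ ($h = - 8 \left(-5 - -5\right) = - 8 \left(-5 + 5\right) = \left(-8\right) 0 = 0$)
$w{\left(g \right)} = -8$ ($w{\left(g \right)} = - 8 \frac{g + g}{g + g} = - 8 \frac{2 g}{2 g} = - 8 \cdot 2 g \frac{1}{2 g} = \left(-8\right) 1 = -8$)
$l{\left(o \right)} = 8$ ($l{\left(o \right)} = 8 - 0 = 8 + 0 = 8$)
$r{\left(T,G \right)} = 4$ ($r{\left(T,G \right)} = -4 + 8 = 4$)
$11 + 7 r{\left(1,\left(w{\left(1 \right)} - 5\right) \left(0 + 6\right) \right)} = 11 + 7 \cdot 4 = 11 + 28 = 39$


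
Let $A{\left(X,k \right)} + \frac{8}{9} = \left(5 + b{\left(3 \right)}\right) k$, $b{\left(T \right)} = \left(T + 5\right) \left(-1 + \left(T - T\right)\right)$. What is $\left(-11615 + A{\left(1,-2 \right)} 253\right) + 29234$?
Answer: $\frac{170209}{9} \approx 18912.0$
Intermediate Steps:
$b{\left(T \right)} = -5 - T$ ($b{\left(T \right)} = \left(5 + T\right) \left(-1 + 0\right) = \left(5 + T\right) \left(-1\right) = -5 - T$)
$A{\left(X,k \right)} = - \frac{8}{9} - 3 k$ ($A{\left(X,k \right)} = - \frac{8}{9} + \left(5 - 8\right) k = - \frac{8}{9} - 3 k$)
$\left(-11615 + A{\left(1,-2 \right)} 253\right) + 29234 = \left(-11615 + \left(- \frac{8}{9} - -6\right) 253\right) + 29234 = \left(-11615 + \left(- \frac{8}{9} + 6\right) 253\right) + 29234 = \left(-11615 + \frac{46}{9} \cdot 253\right) + 29234 = \left(-11615 + \frac{11638}{9}\right) + 29234 = - \frac{92897}{9} + 29234 = \frac{170209}{9}$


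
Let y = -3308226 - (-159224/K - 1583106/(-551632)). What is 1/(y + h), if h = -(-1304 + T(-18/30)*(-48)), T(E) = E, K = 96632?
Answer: -16657907320/55086900296214051 ≈ -3.0239e-7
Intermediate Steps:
y = -11021628491925703/3331581464 (y = -3308226 - (-159224/96632 - 1583106/(-551632)) = -3308226 - (-159224*1/96632 - 1583106*(-1/551632)) = -3308226 - (-19903/12079 + 791553/275816) = -3308226 - 1*4071602839/3331581464 = -3308226 - 4071602839/3331581464 = -11021628491925703/3331581464 ≈ -3.3082e+6)
h = 6376/5 (h = -(-1304 - 18/30*(-48)) = -(-1304 - 18*1/30*(-48)) = -(-1304 - ⅗*(-48)) = -(-1304 + 144/5) = -1*(-6376/5) = 6376/5 ≈ 1275.2)
1/(y + h) = 1/(-11021628491925703/3331581464 + 6376/5) = 1/(-55086900296214051/16657907320) = -16657907320/55086900296214051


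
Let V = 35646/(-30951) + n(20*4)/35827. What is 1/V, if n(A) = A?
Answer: -369627159/424871054 ≈ -0.86998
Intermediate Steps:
V = -424871054/369627159 (V = 35646/(-30951) + (20*4)/35827 = 35646*(-1/30951) + 80*(1/35827) = -11882/10317 + 80/35827 = -424871054/369627159 ≈ -1.1495)
1/V = 1/(-424871054/369627159) = -369627159/424871054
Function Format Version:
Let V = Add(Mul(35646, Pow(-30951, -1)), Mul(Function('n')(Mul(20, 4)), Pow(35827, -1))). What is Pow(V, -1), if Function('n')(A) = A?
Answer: Rational(-369627159, 424871054) ≈ -0.86998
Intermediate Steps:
V = Rational(-424871054, 369627159) (V = Add(Mul(35646, Pow(-30951, -1)), Mul(Mul(20, 4), Pow(35827, -1))) = Add(Mul(35646, Rational(-1, 30951)), Mul(80, Rational(1, 35827))) = Add(Rational(-11882, 10317), Rational(80, 35827)) = Rational(-424871054, 369627159) ≈ -1.1495)
Pow(V, -1) = Pow(Rational(-424871054, 369627159), -1) = Rational(-369627159, 424871054)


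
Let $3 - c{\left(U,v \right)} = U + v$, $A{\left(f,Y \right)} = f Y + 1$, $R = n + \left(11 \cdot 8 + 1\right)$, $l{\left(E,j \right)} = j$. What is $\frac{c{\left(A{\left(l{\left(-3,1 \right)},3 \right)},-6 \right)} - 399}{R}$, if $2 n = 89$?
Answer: $- \frac{788}{267} \approx -2.9513$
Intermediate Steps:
$n = \frac{89}{2}$ ($n = \frac{1}{2} \cdot 89 = \frac{89}{2} \approx 44.5$)
$R = \frac{267}{2}$ ($R = \frac{89}{2} + \left(11 \cdot 8 + 1\right) = \frac{89}{2} + \left(88 + 1\right) = \frac{89}{2} + 89 = \frac{267}{2} \approx 133.5$)
$A{\left(f,Y \right)} = 1 + Y f$ ($A{\left(f,Y \right)} = Y f + 1 = 1 + Y f$)
$c{\left(U,v \right)} = 3 - U - v$ ($c{\left(U,v \right)} = 3 - \left(U + v\right) = 3 - U - v$)
$\frac{c{\left(A{\left(l{\left(-3,1 \right)},3 \right)},-6 \right)} - 399}{R} = \frac{\left(3 - \left(1 + 3 \cdot 1\right) - -6\right) - 399}{\frac{267}{2}} = \left(\left(3 - \left(1 + 3\right) + 6\right) - 399\right) \frac{2}{267} = \left(\left(3 - 4 + 6\right) - 399\right) \frac{2}{267} = \left(5 - 399\right) \frac{2}{267} = \left(-394\right) \frac{2}{267} = - \frac{788}{267}$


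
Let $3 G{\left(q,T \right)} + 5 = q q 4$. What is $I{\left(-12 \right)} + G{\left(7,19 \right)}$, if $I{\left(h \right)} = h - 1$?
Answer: $\frac{152}{3} \approx 50.667$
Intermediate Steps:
$I{\left(h \right)} = -1 + h$ ($I{\left(h \right)} = h - 1 = -1 + h$)
$G{\left(q,T \right)} = - \frac{5}{3} + \frac{4 q^{2}}{3}$ ($G{\left(q,T \right)} = - \frac{5}{3} + \frac{q q 4}{3} = - \frac{5}{3} + \frac{q^{2} \cdot 4}{3} = - \frac{5}{3} + \frac{4 q^{2}}{3}$)
$I{\left(-12 \right)} + G{\left(7,19 \right)} = \left(-1 - 12\right) - \left(\frac{5}{3} - \frac{4 \cdot 7^{2}}{3}\right) = -13 + \left(- \frac{5}{3} + \frac{4}{3} \cdot 49\right) = -13 + \left(- \frac{5}{3} + \frac{196}{3}\right) = -13 + \frac{191}{3} = \frac{152}{3}$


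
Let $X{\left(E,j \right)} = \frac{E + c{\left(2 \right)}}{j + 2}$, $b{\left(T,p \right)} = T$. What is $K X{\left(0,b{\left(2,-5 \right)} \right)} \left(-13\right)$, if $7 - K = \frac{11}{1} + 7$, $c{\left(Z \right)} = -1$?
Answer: $- \frac{143}{4} \approx -35.75$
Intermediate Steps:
$X{\left(E,j \right)} = \frac{-1 + E}{2 + j}$ ($X{\left(E,j \right)} = \frac{E - 1}{j + 2} = \frac{-1 + E}{2 + j}$)
$K = -11$ ($K = 7 - \left(\frac{11}{1} + 7\right) = 7 - \left(11 \cdot 1 + 7\right) = 7 - \left(11 + 7\right) = 7 - 18 = -11$)
$K X{\left(0,b{\left(2,-5 \right)} \right)} \left(-13\right) = - 11 \frac{-1 + 0}{2 + 2} \left(-13\right) = - 11 \cdot \frac{1}{4} \left(-1\right) \left(-13\right) = \left(-11\right) \left(- \frac{1}{4}\right) \left(-13\right) = \frac{11}{4} \left(-13\right) = - \frac{143}{4}$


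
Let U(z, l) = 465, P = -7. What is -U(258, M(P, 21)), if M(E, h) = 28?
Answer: -465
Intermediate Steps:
-U(258, M(P, 21)) = -1*465 = -465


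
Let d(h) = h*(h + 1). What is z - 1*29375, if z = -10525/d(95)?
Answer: -53582105/1824 ≈ -29376.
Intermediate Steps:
d(h) = h*(1 + h)
z = -2105/1824 (z = -10525*1/(95*(1 + 95)) = -10525/(95*96) = -10525/9120 = -10525*1/9120 = -2105/1824 ≈ -1.1541)
z - 1*29375 = -2105/1824 - 1*29375 = -2105/1824 - 29375 = -53582105/1824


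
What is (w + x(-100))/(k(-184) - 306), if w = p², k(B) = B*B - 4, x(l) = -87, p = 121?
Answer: 7277/16773 ≈ 0.43385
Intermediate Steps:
k(B) = -4 + B² (k(B) = B² - 4 = -4 + B²)
w = 14641 (w = 121² = 14641)
(w + x(-100))/(k(-184) - 306) = (14641 - 87)/((-4 + (-184)²) - 306) = 14554/((-4 + 33856) - 306) = 14554/(33852 - 306) = 14554/33546 = 14554*(1/33546) = 7277/16773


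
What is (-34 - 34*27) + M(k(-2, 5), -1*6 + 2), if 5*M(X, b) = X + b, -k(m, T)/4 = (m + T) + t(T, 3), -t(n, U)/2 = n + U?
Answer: -4712/5 ≈ -942.40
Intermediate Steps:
t(n, U) = -2*U - 2*n (t(n, U) = -2*(n + U) = -2*(U + n) = -2*U - 2*n)
k(m, T) = 24 - 4*m + 4*T (k(m, T) = -4*((m + T) + (-2*3 - 2*T)) = -4*((T + m) + (-6 - 2*T)) = -4*(-6 + m - T) = 24 - 4*m + 4*T)
M(X, b) = X/5 + b/5 (M(X, b) = (X + b)/5 = X/5 + b/5)
(-34 - 34*27) + M(k(-2, 5), -1*6 + 2) = (-34 - 34*27) + ((24 - 4*(-2) + 4*5)/5 + (-1*6 + 2)/5) = (-34 - 918) + ((24 + 8 + 20)/5 + (-6 + 2)/5) = -952 + ((1/5)*52 + (1/5)*(-4)) = -952 + (52/5 - 4/5) = -952 + 48/5 = -4712/5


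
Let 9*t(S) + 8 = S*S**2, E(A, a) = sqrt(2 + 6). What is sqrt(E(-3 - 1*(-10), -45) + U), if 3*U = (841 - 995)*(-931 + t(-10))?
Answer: sqrt(481866 + 18*sqrt(2))/3 ≈ 231.39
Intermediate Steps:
E(A, a) = 2*sqrt(2) (E(A, a) = sqrt(8) = 2*sqrt(2))
t(S) = -8/9 + S**3/9 (t(S) = -8/9 + (S*S**2)/9 = -8/9 + S**3/9)
U = 160622/3 (U = ((841 - 995)*(-931 + (-8/9 + (1/9)*(-10)**3)))/3 = (-154*(-931 + (-8/9 + (1/9)*(-1000))))/3 = (-154*(-931 + (-8/9 - 1000/9)))/3 = (-154*(-931 - 112))/3 = (-154*(-1043))/3 = (1/3)*160622 = 160622/3 ≈ 53541.)
sqrt(E(-3 - 1*(-10), -45) + U) = sqrt(2*sqrt(2) + 160622/3) = sqrt(160622/3 + 2*sqrt(2))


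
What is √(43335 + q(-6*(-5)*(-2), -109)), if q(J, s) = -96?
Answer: √43239 ≈ 207.94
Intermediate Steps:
√(43335 + q(-6*(-5)*(-2), -109)) = √(43335 - 96) = √43239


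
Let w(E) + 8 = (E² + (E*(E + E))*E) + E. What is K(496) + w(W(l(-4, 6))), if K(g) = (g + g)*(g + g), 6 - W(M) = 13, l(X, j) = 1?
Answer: 983412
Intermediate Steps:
W(M) = -7 (W(M) = 6 - 1*13 = 6 - 13 = -7)
w(E) = -8 + E + E² + 2*E³ (w(E) = -8 + ((E² + (E*(E + E))*E) + E) = -8 + ((E² + (E*(2*E))*E) + E) = -8 + ((E² + (2*E²)*E) + E) = -8 + ((E² + 2*E³) + E) = -8 + (E + E² + 2*E³) = -8 + E + E² + 2*E³)
K(g) = 4*g² (K(g) = (2*g)*(2*g) = 4*g²)
K(496) + w(W(l(-4, 6))) = 4*496² + (-8 - 7 + (-7)² + 2*(-7)³) = 4*246016 + (-8 - 7 + 49 + 2*(-343)) = 984064 + (-8 - 7 + 49 - 686) = 984064 - 652 = 983412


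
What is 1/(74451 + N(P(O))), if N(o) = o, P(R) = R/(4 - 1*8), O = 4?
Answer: 1/74450 ≈ 1.3432e-5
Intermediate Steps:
P(R) = -R/4 (P(R) = R/(4 - 8) = R/(-4) = R*(-1/4) = -R/4)
1/(74451 + N(P(O))) = 1/(74451 - 1/4*4) = 1/(74451 - 1) = 1/74450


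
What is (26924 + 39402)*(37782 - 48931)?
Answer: -739468574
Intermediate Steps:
(26924 + 39402)*(37782 - 48931) = 66326*(-11149) = -739468574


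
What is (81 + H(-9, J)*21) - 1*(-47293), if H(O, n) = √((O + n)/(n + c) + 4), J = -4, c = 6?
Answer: 47374 + 21*I*√10/2 ≈ 47374.0 + 33.204*I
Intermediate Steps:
H(O, n) = √(4 + (O + n)/(6 + n)) (H(O, n) = √((O + n)/(n + 6) + 4) = √((O + n)/(6 + n) + 4) = √(4 + (O + n)/(6 + n)))
(81 + H(-9, J)*21) - 1*(-47293) = (81 + √((24 - 9 + 5*(-4))/(6 - 4))*21) - 1*(-47293) = (81 + √((24 - 9 - 20)/2)*21) + 47293 = (81 + √((½)*(-5))*21) + 47293 = (81 + √(-5/2)*21) + 47293 = (81 + (I*√10/2)*21) + 47293 = (81 + 21*I*√10/2) + 47293 = 47374 + 21*I*√10/2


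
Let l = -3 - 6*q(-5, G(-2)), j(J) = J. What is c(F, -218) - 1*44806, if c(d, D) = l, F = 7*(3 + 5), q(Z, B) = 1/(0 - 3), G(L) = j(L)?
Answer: -44807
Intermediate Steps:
G(L) = L
q(Z, B) = -1/3 (q(Z, B) = 1/(-3) = -1/3)
F = 56 (F = 7*8 = 56)
l = -1 (l = -3 - 6*(-1/3) = -3 + 2 = -1)
c(d, D) = -1
c(F, -218) - 1*44806 = -1 - 1*44806 = -1 - 44806 = -44807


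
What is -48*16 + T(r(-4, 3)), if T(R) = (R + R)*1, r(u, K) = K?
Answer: -762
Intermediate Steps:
T(R) = 2*R (T(R) = (2*R)*1 = 2*R)
-48*16 + T(r(-4, 3)) = -48*16 + 2*3 = -768 + 6 = -762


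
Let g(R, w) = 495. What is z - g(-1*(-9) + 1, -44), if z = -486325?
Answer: -486820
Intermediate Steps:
z - g(-1*(-9) + 1, -44) = -486325 - 1*495 = -486325 - 495 = -486820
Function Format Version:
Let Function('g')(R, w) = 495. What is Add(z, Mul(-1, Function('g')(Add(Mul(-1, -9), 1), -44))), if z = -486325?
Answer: -486820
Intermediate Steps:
Add(z, Mul(-1, Function('g')(Add(Mul(-1, -9), 1), -44))) = Add(-486325, Mul(-1, 495)) = Add(-486325, -495) = -486820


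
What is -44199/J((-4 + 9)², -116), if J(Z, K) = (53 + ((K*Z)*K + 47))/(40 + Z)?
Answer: -574587/67300 ≈ -8.5377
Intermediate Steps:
J(Z, K) = (100 + Z*K²)/(40 + Z) (J(Z, K) = (53 + (Z*K² + 47))/(40 + Z) = (53 + (47 + Z*K²))/(40 + Z) = (100 + Z*K²)/(40 + Z))
-44199/J((-4 + 9)², -116) = -44199*(40 + (-4 + 9)²)/(100 + (-4 + 9)²*(-116)²) = -44199*(40 + 5²)/(100 + 5²*13456) = -44199*(40 + 25)/(100 + 25*13456) = -44199*65/(100 + 336400) = -44199/((1/65)*336500) = -44199/67300/13 = -44199*13/67300 = -574587/67300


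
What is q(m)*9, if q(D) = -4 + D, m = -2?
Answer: -54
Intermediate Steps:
q(m)*9 = (-4 - 2)*9 = -6*9 = -54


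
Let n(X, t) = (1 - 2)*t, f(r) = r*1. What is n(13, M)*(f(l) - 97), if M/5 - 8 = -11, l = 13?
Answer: -1260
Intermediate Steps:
f(r) = r
M = -15 (M = 40 + 5*(-11) = 40 - 55 = -15)
n(X, t) = -t
n(13, M)*(f(l) - 97) = (-1*(-15))*(13 - 97) = 15*(-84) = -1260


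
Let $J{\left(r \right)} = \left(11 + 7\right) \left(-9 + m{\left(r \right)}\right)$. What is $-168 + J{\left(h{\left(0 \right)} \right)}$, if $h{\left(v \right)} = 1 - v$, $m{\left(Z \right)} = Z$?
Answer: $-312$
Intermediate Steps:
$J{\left(r \right)} = -162 + 18 r$ ($J{\left(r \right)} = \left(11 + 7\right) \left(-9 + r\right) = 18 \left(-9 + r\right) = -162 + 18 r$)
$-168 + J{\left(h{\left(0 \right)} \right)} = -168 - \left(162 - 18 \left(1 - 0\right)\right) = -168 - \left(162 - 18 \left(1 + 0\right)\right) = -168 + \left(-162 + 18 \cdot 1\right) = -168 + \left(-162 + 18\right) = -168 - 144 = -312$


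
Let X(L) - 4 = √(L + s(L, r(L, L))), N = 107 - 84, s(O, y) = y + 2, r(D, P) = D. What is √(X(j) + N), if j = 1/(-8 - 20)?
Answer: √(5292 + 42*√42)/14 ≈ 5.3281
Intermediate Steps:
s(O, y) = 2 + y
j = -1/28 (j = 1/(-28) = -1/28 ≈ -0.035714)
N = 23
X(L) = 4 + √(2 + 2*L) (X(L) = 4 + √(L + (2 + L)) = 4 + √(2 + 2*L))
√(X(j) + N) = √((4 + √(2 + 2*(-1/28))) + 23) = √((4 + √(2 - 1/14)) + 23) = √((4 + √(27/14)) + 23) = √((4 + 3*√42/14) + 23) = √(27 + 3*√42/14)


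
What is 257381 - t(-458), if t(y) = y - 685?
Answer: 258524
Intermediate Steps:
t(y) = -685 + y
257381 - t(-458) = 257381 - (-685 - 458) = 257381 - 1*(-1143) = 257381 + 1143 = 258524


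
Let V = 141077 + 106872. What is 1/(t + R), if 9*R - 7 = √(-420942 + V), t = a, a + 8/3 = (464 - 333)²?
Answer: 1389888/23849415617 - 9*I*√172993/23849415617 ≈ 5.8278e-5 - 1.5696e-7*I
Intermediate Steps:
a = 51475/3 (a = -8/3 + (464 - 333)² = -8/3 + 131² = -8/3 + 17161 = 51475/3 ≈ 17158.)
t = 51475/3 ≈ 17158.
V = 247949
R = 7/9 + I*√172993/9 (R = 7/9 + √(-420942 + 247949)/9 = 7/9 + √(-172993)/9 = 7/9 + (I*√172993)/9 = 7/9 + I*√172993/9 ≈ 0.77778 + 46.214*I)
1/(t + R) = 1/(51475/3 + (7/9 + I*√172993/9)) = 1/(154432/9 + I*√172993/9)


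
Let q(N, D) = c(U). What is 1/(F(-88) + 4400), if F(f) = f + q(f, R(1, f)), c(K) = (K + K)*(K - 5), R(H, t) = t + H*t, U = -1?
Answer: 1/4324 ≈ 0.00023127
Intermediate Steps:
c(K) = 2*K*(-5 + K) (c(K) = (2*K)*(-5 + K) = 2*K*(-5 + K))
q(N, D) = 12 (q(N, D) = 2*(-1)*(-5 - 1) = 2*(-1)*(-6) = 12)
F(f) = 12 + f (F(f) = f + 12 = 12 + f)
1/(F(-88) + 4400) = 1/((12 - 88) + 4400) = 1/(-76 + 4400) = 1/4324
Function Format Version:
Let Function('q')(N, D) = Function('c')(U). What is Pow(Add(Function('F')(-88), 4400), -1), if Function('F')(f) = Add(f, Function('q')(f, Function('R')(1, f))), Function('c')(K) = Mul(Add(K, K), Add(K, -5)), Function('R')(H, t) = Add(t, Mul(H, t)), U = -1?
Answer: Rational(1, 4324) ≈ 0.00023127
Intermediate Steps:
Function('c')(K) = Mul(2, K, Add(-5, K)) (Function('c')(K) = Mul(Mul(2, K), Add(-5, K)) = Mul(2, K, Add(-5, K)))
Function('q')(N, D) = 12 (Function('q')(N, D) = Mul(2, -1, Add(-5, -1)) = Mul(2, -1, -6) = 12)
Function('F')(f) = Add(12, f) (Function('F')(f) = Add(f, 12) = Add(12, f))
Pow(Add(Function('F')(-88), 4400), -1) = Pow(Add(Add(12, -88), 4400), -1) = Pow(Add(-76, 4400), -1) = Pow(4324, -1) = Rational(1, 4324)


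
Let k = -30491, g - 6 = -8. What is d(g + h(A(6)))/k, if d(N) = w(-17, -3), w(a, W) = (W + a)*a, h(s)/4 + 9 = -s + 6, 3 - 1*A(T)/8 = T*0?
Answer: -340/30491 ≈ -0.011151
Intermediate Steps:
g = -2 (g = 6 - 8 = -2)
A(T) = 24 (A(T) = 24 - 8*T*0 = 24 - 8*0 = 24 + 0 = 24)
h(s) = -12 - 4*s (h(s) = -36 + 4*(-s + 6) = -36 + 4*(6 - s) = -36 + (24 - 4*s) = -12 - 4*s)
w(a, W) = a*(W + a)
d(N) = 340 (d(N) = -17*(-3 - 17) = -17*(-20) = 340)
d(g + h(A(6)))/k = 340/(-30491) = 340*(-1/30491) = -340/30491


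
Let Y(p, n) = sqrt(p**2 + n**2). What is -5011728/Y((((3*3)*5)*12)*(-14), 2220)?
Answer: -417644*sqrt(17245)/86225 ≈ -636.07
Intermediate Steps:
Y(p, n) = sqrt(n**2 + p**2)
-5011728/Y((((3*3)*5)*12)*(-14), 2220) = -5011728/sqrt(2220**2 + ((((3*3)*5)*12)*(-14))**2) = -5011728/sqrt(4928400 + (((9*5)*12)*(-14))**2) = -5011728/sqrt(4928400 + ((45*12)*(-14))**2) = -5011728/sqrt(4928400 + (540*(-14))**2) = -5011728/sqrt(4928400 + (-7560)**2) = -5011728/sqrt(4928400 + 57153600) = -5011728*sqrt(17245)/1034700 = -417644*sqrt(17245)/86225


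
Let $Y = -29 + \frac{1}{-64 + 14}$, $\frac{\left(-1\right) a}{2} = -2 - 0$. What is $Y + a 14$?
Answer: $\frac{1349}{50} \approx 26.98$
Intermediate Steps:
$a = 4$ ($a = - 2 \left(-2 - 0\right) = - 2 \left(-2 + 0\right) = \left(-2\right) \left(-2\right) = 4$)
$Y = - \frac{1451}{50}$ ($Y = -29 + \frac{1}{-50} = -29 - \frac{1}{50} = - \frac{1451}{50} \approx -29.02$)
$Y + a 14 = - \frac{1451}{50} + 4 \cdot 14 = - \frac{1451}{50} + 56 = \frac{1349}{50}$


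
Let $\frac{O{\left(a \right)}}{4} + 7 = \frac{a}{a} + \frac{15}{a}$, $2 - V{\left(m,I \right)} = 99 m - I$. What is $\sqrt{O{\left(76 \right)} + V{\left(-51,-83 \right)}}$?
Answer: $\frac{3 \sqrt{198341}}{19} \approx 70.319$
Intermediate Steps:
$V{\left(m,I \right)} = 2 + I - 99 m$ ($V{\left(m,I \right)} = 2 - \left(99 m - I\right) = 2 - \left(- I + 99 m\right) = 2 + \left(I - 99 m\right) = 2 + I - 99 m$)
$O{\left(a \right)} = -24 + \frac{60}{a}$ ($O{\left(a \right)} = -28 + 4 \left(\frac{a}{a} + \frac{15}{a}\right) = -28 + 4 \left(1 + \frac{15}{a}\right) = -28 + \left(4 + \frac{60}{a}\right) = -24 + \frac{60}{a}$)
$\sqrt{O{\left(76 \right)} + V{\left(-51,-83 \right)}} = \sqrt{\left(-24 + \frac{60}{76}\right) - -4968} = \sqrt{\left(-24 + 60 \cdot \frac{1}{76}\right) + \left(2 - 83 + 5049\right)} = \sqrt{\left(-24 + \frac{15}{19}\right) + 4968} = \sqrt{- \frac{441}{19} + 4968} = \sqrt{\frac{93951}{19}} = \frac{3 \sqrt{198341}}{19}$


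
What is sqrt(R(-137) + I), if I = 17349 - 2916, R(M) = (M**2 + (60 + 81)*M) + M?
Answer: 2*sqrt(3437) ≈ 117.25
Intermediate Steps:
R(M) = M**2 + 142*M (R(M) = (M**2 + 141*M) + M = M**2 + 142*M)
I = 14433
sqrt(R(-137) + I) = sqrt(-137*(142 - 137) + 14433) = sqrt(-137*5 + 14433) = sqrt(-685 + 14433) = sqrt(13748) = 2*sqrt(3437)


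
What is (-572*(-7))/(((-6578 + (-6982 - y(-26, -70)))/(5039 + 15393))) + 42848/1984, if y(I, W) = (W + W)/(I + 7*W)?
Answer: -59270175029/9859550 ≈ -6011.4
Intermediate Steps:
y(I, W) = 2*W/(I + 7*W) (y(I, W) = (2*W)/(I + 7*W) = 2*W/(I + 7*W))
(-572*(-7))/(((-6578 + (-6982 - y(-26, -70)))/(5039 + 15393))) + 42848/1984 = (-572*(-7))/(((-6578 + (-6982 - 2*(-70)/(-26 + 7*(-70))))/(5039 + 15393))) + 42848/1984 = 4004/(((-6578 + (-6982 - 2*(-70)/(-26 - 490)))/20432)) + 42848*(1/1984) = 4004/(((-6578 + (-6982 - 2*(-70)/(-516)))*(1/20432))) + 1339/62 = 4004/(((-6578 + (-6982 - 2*(-70)*(-1)/516))*(1/20432))) + 1339/62 = 4004/(((-6578 + (-6982 - 1*35/129))*(1/20432))) + 1339/62 = 4004/(((-6578 + (-6982 - 35/129))*(1/20432))) + 1339/62 = 4004/(((-6578 - 900713/129)*(1/20432))) + 1339/62 = 4004/((-1749275/129*1/20432)) + 1339/62 = 4004/(-1749275/2635728) + 1339/62 = 4004*(-2635728/1749275) + 1339/62 = -959404992/159025 + 1339/62 = -59270175029/9859550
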